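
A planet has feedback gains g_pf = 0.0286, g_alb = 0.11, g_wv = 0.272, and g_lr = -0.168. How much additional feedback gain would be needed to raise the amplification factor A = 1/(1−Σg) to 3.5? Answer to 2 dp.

0.47

Current total gain = 0.2426.
Target gain for A = 3.5: g* = 1 − 1/3.5 = 0.7143.
Additional gain needed = 0.7143 − 0.2426 = 0.47.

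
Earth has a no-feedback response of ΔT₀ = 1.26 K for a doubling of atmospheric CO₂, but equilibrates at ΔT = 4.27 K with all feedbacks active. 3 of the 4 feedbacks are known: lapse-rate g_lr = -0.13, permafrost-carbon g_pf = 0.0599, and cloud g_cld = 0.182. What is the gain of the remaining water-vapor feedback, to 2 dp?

0.59

Amplification A = ΔT/ΔT₀ = 4.27/1.26 = 3.389.
Total gain g = 1 − 1/A = 1 − 1/3.389 = 0.7049.
Known gains sum to -0.13 + 0.0599 + 0.182 = 0.1119.
g_wv = 0.7049 − 0.1119 = 0.59.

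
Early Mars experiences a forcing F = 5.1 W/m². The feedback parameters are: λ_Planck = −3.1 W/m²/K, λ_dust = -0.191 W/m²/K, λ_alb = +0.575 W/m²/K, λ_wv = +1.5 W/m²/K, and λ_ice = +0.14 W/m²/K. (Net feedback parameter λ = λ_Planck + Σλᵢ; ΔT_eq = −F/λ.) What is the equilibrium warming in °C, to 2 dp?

Net feedback parameter λ = (−3.1) + (-0.191) + (+0.575) + (+1.5) + (+0.14) = -1.076 W/m²/K.
ΔT = −F/λ = −5.1/(-1.076) = 4.74 °C.

4.74 °C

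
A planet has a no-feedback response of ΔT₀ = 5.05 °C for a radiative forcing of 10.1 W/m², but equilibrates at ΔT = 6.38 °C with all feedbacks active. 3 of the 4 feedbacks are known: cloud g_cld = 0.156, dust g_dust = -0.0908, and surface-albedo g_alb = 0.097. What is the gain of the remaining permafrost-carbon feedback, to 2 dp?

0.05

Amplification A = ΔT/ΔT₀ = 6.38/5.05 = 1.263.
Total gain g = 1 − 1/A = 1 − 1/1.263 = 0.2082.
Known gains sum to 0.156 − 0.0908 + 0.097 = 0.1622.
g_pf = 0.2082 − 0.1622 = 0.05.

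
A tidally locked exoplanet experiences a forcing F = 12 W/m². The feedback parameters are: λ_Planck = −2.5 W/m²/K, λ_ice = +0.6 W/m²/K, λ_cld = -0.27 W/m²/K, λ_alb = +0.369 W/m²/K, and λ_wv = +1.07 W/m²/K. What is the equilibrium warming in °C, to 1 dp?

Net feedback parameter λ = (−2.5) + (+0.6) + (-0.27) + (+0.369) + (+1.07) = -0.731 W/m²/K.
ΔT = −F/λ = −12/(-0.731) = 16.4 °C.

16.4 °C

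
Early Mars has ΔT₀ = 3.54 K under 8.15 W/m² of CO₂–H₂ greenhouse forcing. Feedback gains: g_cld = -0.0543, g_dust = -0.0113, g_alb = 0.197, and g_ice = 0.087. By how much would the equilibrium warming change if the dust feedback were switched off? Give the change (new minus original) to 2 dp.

0.07 K

Original: g = 0.2184, ΔT = 3.54/(1−0.2184) = 4.5292 K.
Without dust: g' = 0.2297, ΔT' = 3.54/(1−0.2297) = 4.5956 K.
Change = 4.5956 − 4.5292 = 0.07 K.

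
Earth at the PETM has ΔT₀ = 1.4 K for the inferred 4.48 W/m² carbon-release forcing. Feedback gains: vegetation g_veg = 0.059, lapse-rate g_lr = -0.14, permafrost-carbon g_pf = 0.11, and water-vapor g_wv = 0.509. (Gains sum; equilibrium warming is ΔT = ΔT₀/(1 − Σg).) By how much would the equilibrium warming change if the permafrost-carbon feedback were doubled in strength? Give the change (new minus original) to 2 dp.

Original: g = 0.538, ΔT = 1.4/(1−0.538) = 3.0303 K.
With doubled permafrost-carbon: g' = 0.648, ΔT' = 1.4/(1−0.648) = 3.9773 K.
Change = 3.9773 − 3.0303 = 0.95 K.

0.95 K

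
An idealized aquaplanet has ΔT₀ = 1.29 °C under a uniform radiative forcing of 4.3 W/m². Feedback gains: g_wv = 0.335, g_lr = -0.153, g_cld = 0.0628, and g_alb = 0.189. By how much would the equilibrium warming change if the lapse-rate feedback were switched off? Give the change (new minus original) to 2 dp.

0.84 °C

Original: g = 0.4338, ΔT = 1.29/(1−0.4338) = 2.2783 °C.
Without lapse-rate: g' = 0.5868, ΔT' = 1.29/(1−0.5868) = 3.1220 °C.
Change = 3.1220 − 2.2783 = 0.84 °C.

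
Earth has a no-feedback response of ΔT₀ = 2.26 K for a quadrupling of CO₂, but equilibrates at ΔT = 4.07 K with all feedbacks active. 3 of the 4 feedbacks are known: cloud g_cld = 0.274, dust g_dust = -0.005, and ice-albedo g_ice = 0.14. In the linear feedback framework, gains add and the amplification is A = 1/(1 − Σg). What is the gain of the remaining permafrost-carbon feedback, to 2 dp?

Amplification A = ΔT/ΔT₀ = 4.07/2.26 = 1.801.
Total gain g = 1 − 1/A = 1 − 1/1.801 = 0.4448.
Known gains sum to 0.274 − 0.005 + 0.14 = 0.409.
g_pf = 0.4448 − 0.409 = 0.04.

0.04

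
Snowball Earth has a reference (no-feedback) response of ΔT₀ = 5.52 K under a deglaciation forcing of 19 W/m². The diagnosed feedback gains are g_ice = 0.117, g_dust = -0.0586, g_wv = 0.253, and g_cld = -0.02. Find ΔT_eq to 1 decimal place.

Total gain g = 0.117 − 0.0586 + 0.253 − 0.02 = 0.2914.
Amplification A = 1/(1 − 0.2914) = 1.411.
ΔT = 5.52 × 1.411 = 7.8 K.

7.8 K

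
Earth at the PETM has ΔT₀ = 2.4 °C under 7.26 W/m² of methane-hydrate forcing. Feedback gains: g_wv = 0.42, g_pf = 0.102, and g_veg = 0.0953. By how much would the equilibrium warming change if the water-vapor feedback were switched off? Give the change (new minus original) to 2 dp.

-3.28 °C

Original: g = 0.6173, ΔT = 2.4/(1−0.6173) = 6.2712 °C.
Without water-vapor: g' = 0.1973, ΔT' = 2.4/(1−0.1973) = 2.9899 °C.
Change = 2.9899 − 6.2712 = -3.28 °C.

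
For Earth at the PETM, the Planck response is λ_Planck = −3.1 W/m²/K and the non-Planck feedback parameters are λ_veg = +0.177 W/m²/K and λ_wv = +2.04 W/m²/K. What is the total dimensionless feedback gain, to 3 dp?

Convert to gains: g_veg = 0.177/3.1 = 0.0571; g_wv = 2.04/3.1 = 0.6581.
Total gain g = 0.7152.

0.715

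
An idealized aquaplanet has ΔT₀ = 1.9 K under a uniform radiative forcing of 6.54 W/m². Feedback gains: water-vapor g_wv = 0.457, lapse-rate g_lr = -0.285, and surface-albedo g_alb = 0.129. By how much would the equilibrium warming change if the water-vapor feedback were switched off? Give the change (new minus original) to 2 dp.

Original: g = 0.301, ΔT = 1.9/(1−0.301) = 2.7182 K.
Without water-vapor: g' = -0.156, ΔT' = 1.9/(1+0.156) = 1.6436 K.
Change = 1.6436 − 2.7182 = -1.07 K.

-1.07 K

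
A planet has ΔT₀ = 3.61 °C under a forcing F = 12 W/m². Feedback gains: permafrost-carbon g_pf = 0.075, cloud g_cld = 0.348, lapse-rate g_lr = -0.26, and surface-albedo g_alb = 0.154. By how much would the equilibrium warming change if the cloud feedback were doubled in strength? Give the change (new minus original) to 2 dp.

5.49 °C

Original: g = 0.317, ΔT = 3.61/(1−0.317) = 5.2855 °C.
With doubled cloud: g' = 0.665, ΔT' = 3.61/(1−0.665) = 10.7761 °C.
Change = 10.7761 − 5.2855 = 5.49 °C.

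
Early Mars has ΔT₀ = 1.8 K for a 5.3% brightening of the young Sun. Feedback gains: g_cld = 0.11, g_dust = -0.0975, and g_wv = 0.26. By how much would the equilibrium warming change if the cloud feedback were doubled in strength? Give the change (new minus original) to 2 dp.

0.44 K

Original: g = 0.2725, ΔT = 1.8/(1−0.2725) = 2.4742 K.
With doubled cloud: g' = 0.3825, ΔT' = 1.8/(1−0.3825) = 2.9150 K.
Change = 2.9150 − 2.4742 = 0.44 K.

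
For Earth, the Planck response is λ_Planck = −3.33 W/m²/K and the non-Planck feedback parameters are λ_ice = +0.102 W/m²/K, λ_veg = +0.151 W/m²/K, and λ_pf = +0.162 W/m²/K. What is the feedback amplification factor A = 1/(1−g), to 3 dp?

1.142

Convert to gains: g_ice = 0.102/3.33 = 0.03063; g_veg = 0.151/3.33 = 0.04535; g_pf = 0.162/3.33 = 0.04865.
Total gain g = 0.12463.
A = 1/(1 − 0.12463) = 1.142.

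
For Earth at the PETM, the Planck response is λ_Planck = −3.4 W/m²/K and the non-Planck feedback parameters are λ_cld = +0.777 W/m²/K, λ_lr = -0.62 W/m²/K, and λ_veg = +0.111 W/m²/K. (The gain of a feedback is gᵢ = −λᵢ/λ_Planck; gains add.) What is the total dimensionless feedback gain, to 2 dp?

Convert to gains: g_cld = 0.777/3.4 = 0.2285; g_lr = -0.62/3.4 = -0.1824; g_veg = 0.111/3.4 = 0.03265.
Total gain g = 0.07875.

0.08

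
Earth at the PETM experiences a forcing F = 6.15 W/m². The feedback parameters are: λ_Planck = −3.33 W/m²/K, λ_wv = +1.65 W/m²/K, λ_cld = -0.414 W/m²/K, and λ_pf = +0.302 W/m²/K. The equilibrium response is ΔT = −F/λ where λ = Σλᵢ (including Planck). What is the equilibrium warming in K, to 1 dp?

3.4 K

Net feedback parameter λ = (−3.33) + (+1.65) + (-0.414) + (+0.302) = -1.792 W/m²/K.
ΔT = −F/λ = −6.15/(-1.792) = 3.4 K.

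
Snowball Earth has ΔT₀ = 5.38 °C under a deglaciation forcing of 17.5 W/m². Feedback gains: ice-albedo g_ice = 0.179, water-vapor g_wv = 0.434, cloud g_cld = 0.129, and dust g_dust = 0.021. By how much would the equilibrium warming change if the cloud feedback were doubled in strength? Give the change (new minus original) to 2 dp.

27.11 °C

Original: g = 0.763, ΔT = 5.38/(1−0.763) = 22.7004 °C.
With doubled cloud: g' = 0.892, ΔT' = 5.38/(1−0.892) = 49.8148 °C.
Change = 49.8148 − 22.7004 = 27.11 °C.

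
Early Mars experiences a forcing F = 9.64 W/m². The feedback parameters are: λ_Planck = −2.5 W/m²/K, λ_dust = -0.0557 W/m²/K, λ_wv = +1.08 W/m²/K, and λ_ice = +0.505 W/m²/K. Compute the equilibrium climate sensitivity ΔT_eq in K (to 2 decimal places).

9.93 K

Net feedback parameter λ = (−2.5) + (-0.0557) + (+1.08) + (+0.505) = -0.9707 W/m²/K.
ΔT = −F/λ = −9.64/(-0.9707) = 9.93 K.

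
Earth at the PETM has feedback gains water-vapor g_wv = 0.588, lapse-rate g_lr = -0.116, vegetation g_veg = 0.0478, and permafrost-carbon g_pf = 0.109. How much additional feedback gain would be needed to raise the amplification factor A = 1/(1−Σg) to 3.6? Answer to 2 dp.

0.09

Current total gain = 0.6288.
Target gain for A = 3.6: g* = 1 − 1/3.6 = 0.7222.
Additional gain needed = 0.7222 − 0.6288 = 0.09.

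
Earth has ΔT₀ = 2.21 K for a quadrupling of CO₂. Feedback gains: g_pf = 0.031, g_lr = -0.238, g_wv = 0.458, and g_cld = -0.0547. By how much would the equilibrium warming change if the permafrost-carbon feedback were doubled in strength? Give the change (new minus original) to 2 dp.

0.11 K

Original: g = 0.1963, ΔT = 2.21/(1−0.1963) = 2.7498 K.
With doubled permafrost-carbon: g' = 0.2273, ΔT' = 2.21/(1−0.2273) = 2.8601 K.
Change = 2.8601 − 2.7498 = 0.11 K.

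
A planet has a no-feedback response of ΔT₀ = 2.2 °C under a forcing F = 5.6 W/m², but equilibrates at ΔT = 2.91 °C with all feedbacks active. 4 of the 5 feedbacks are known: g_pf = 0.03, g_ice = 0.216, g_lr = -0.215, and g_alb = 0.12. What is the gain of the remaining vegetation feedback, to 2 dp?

Amplification A = ΔT/ΔT₀ = 2.91/2.2 = 1.323.
Total gain g = 1 − 1/A = 1 − 1/1.323 = 0.2441.
Known gains sum to 0.03 + 0.216 − 0.215 + 0.12 = 0.151.
g_veg = 0.2441 − 0.151 = 0.09.

0.09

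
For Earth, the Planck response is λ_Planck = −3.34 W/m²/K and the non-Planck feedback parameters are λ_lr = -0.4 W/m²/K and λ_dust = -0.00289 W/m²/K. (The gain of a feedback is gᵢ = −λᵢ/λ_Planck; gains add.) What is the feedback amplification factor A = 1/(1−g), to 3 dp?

0.892

Convert to gains: g_lr = -0.4/3.34 = -0.1198; g_dust = -0.00289/3.34 = -0.000865.
Total gain g = -0.120665.
A = 1/(1 + 0.120665) = 0.892.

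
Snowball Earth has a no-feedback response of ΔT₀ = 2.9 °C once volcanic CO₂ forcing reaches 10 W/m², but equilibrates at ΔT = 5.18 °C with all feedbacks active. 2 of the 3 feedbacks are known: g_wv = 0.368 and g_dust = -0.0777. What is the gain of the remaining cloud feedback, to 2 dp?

0.15

Amplification A = ΔT/ΔT₀ = 5.18/2.9 = 1.786.
Total gain g = 1 − 1/A = 1 − 1/1.786 = 0.4401.
Known gains sum to 0.368 − 0.0777 = 0.2903.
g_cld = 0.4401 − 0.2903 = 0.15.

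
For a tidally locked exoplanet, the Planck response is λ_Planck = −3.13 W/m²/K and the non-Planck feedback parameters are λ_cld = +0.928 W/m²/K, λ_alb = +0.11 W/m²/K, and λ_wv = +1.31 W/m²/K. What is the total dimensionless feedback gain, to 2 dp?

Convert to gains: g_cld = 0.928/3.13 = 0.2965; g_alb = 0.11/3.13 = 0.03514; g_wv = 1.31/3.13 = 0.4185.
Total gain g = 0.75014.

0.75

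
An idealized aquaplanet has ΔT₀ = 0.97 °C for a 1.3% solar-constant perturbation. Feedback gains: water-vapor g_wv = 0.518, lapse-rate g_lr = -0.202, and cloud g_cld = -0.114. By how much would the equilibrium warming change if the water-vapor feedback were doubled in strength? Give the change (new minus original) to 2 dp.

2.25 °C

Original: g = 0.202, ΔT = 0.97/(1−0.202) = 1.2155 °C.
With doubled water-vapor: g' = 0.72, ΔT' = 0.97/(1−0.72) = 3.4643 °C.
Change = 3.4643 − 1.2155 = 2.25 °C.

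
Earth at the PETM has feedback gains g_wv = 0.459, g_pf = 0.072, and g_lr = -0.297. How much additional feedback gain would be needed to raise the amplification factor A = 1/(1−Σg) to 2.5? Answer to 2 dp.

Current total gain = 0.234.
Target gain for A = 2.5: g* = 1 − 1/2.5 = 0.6.
Additional gain needed = 0.6 − 0.234 = 0.37.

0.37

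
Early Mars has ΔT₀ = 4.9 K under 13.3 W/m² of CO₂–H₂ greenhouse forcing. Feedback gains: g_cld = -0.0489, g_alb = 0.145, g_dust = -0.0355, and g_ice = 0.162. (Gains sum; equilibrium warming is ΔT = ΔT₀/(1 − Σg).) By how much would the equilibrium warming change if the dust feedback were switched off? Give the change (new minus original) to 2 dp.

Original: g = 0.2226, ΔT = 4.9/(1−0.2226) = 6.3031 K.
Without dust: g' = 0.2581, ΔT' = 4.9/(1−0.2581) = 6.6047 K.
Change = 6.6047 − 6.3031 = 0.30 K.

0.30 K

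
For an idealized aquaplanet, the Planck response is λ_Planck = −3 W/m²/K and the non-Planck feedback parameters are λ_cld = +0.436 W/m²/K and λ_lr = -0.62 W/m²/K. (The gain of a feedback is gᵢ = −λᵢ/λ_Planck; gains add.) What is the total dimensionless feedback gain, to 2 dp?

Convert to gains: g_cld = 0.436/3 = 0.1453; g_lr = -0.62/3 = -0.2067.
Total gain g = -0.0614.

-0.06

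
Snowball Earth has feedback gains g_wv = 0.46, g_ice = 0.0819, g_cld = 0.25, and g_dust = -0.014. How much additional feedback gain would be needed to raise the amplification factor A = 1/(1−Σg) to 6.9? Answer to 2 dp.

0.08

Current total gain = 0.7779.
Target gain for A = 6.9: g* = 1 − 1/6.9 = 0.8551.
Additional gain needed = 0.8551 − 0.7779 = 0.08.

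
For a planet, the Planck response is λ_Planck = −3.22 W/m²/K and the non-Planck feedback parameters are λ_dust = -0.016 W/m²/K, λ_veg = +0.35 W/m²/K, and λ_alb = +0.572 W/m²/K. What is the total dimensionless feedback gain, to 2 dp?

0.28

Convert to gains: g_dust = -0.016/3.22 = -0.004969; g_veg = 0.35/3.22 = 0.1087; g_alb = 0.572/3.22 = 0.1776.
Total gain g = 0.281331.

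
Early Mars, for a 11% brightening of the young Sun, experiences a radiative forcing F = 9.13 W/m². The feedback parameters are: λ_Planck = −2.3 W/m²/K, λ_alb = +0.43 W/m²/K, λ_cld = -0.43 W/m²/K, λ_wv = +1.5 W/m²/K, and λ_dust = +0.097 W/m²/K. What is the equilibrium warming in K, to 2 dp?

Net feedback parameter λ = (−2.3) + (+0.43) + (-0.43) + (+1.5) + (+0.097) = -0.703 W/m²/K.
ΔT = −F/λ = −9.13/(-0.703) = 12.99 K.

12.99 K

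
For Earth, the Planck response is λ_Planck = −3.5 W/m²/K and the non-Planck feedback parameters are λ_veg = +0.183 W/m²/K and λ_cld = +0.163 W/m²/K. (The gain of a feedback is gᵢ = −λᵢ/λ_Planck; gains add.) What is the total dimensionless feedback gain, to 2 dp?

0.10

Convert to gains: g_veg = 0.183/3.5 = 0.05229; g_cld = 0.163/3.5 = 0.04657.
Total gain g = 0.09886.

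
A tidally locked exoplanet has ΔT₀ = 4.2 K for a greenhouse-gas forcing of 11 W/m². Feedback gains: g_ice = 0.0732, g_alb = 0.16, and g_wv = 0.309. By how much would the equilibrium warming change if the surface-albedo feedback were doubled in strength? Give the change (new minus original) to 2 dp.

Original: g = 0.5422, ΔT = 4.2/(1−0.5422) = 9.1743 K.
With doubled surface-albedo: g' = 0.7022, ΔT' = 4.2/(1−0.7022) = 14.1034 K.
Change = 14.1034 − 9.1743 = 4.93 K.

4.93 K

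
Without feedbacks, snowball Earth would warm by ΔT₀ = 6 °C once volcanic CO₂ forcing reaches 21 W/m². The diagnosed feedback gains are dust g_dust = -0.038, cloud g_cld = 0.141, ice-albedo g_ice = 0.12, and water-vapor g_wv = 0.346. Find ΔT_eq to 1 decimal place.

Total gain g = -0.038 + 0.141 + 0.12 + 0.346 = 0.569.
Amplification A = 1/(1 − 0.569) = 2.32.
ΔT = 6 × 2.32 = 13.9 °C.

13.9 °C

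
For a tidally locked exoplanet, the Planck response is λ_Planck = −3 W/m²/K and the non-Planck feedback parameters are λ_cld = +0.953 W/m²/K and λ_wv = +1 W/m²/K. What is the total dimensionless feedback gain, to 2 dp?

Convert to gains: g_cld = 0.953/3 = 0.3177; g_wv = 1/3 = 0.3333.
Total gain g = 0.651.

0.65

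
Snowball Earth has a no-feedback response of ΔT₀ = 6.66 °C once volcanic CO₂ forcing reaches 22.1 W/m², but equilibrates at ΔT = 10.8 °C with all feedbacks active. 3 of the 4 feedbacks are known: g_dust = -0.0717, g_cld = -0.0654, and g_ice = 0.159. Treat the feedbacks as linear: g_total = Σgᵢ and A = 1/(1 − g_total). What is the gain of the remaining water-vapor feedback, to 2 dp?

Amplification A = ΔT/ΔT₀ = 10.8/6.66 = 1.622.
Total gain g = 1 − 1/A = 1 − 1/1.622 = 0.3835.
Known gains sum to -0.0717 − 0.0654 + 0.159 = 0.0219.
g_wv = 0.3835 − 0.0219 = 0.36.

0.36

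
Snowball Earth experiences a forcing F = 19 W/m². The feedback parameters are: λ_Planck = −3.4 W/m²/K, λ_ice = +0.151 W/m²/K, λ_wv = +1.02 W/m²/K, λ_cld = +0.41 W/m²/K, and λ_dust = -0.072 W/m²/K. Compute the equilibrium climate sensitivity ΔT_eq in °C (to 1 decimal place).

10.0 °C

Net feedback parameter λ = (−3.4) + (+0.151) + (+1.02) + (+0.41) + (-0.072) = -1.891 W/m²/K.
ΔT = −F/λ = −19/(-1.891) = 10.0 °C.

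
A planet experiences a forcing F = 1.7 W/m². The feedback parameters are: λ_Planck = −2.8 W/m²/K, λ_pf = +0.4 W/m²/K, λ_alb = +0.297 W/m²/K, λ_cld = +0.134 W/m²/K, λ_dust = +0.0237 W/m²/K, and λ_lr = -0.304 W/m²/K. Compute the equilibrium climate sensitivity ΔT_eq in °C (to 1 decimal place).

0.8 °C

Net feedback parameter λ = (−2.8) + (+0.4) + (+0.297) + (+0.134) + (+0.0237) + (-0.304) = -2.2493 W/m²/K.
ΔT = −F/λ = −1.7/(-2.2493) = 0.8 °C.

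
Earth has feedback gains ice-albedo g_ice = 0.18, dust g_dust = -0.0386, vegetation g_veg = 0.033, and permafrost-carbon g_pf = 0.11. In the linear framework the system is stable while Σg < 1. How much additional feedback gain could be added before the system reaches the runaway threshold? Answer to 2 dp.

0.72

Current total gain = 0.18 − 0.0386 + 0.033 + 0.11 = 0.2844.
Margin to runaway = 1 − 0.2844 = 0.72.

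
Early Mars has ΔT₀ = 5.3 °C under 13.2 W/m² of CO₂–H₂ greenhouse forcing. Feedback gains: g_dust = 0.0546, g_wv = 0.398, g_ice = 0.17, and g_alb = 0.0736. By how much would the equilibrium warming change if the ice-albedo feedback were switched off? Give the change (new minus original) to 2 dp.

-6.26 °C

Original: g = 0.6962, ΔT = 5.3/(1−0.6962) = 17.4457 °C.
Without ice-albedo: g' = 0.5262, ΔT' = 5.3/(1−0.5262) = 11.1862 °C.
Change = 11.1862 − 17.4457 = -6.26 °C.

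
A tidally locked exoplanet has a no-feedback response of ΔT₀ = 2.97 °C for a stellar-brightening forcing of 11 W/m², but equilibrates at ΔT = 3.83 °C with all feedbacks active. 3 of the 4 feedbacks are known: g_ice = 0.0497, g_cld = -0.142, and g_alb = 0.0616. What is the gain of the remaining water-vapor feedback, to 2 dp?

Amplification A = ΔT/ΔT₀ = 3.83/2.97 = 1.29.
Total gain g = 1 − 1/A = 1 − 1/1.29 = 0.2248.
Known gains sum to 0.0497 − 0.142 + 0.0616 = -0.0307.
g_wv = 0.2248 + 0.0307 = 0.26.

0.26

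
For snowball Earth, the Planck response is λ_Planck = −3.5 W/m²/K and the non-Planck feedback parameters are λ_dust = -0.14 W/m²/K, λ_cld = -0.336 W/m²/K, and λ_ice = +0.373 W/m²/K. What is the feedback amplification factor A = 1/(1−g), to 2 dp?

Convert to gains: g_dust = -0.14/3.5 = -0.04; g_cld = -0.336/3.5 = -0.096; g_ice = 0.373/3.5 = 0.1066.
Total gain g = -0.0294.
A = 1/(1 + 0.0294) = 0.97.

0.97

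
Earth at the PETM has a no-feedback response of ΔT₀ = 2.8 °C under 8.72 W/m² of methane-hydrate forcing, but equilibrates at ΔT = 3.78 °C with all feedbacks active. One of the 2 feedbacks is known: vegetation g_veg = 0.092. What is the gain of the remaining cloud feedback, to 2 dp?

Amplification A = ΔT/ΔT₀ = 3.78/2.8 = 1.35.
Total gain g = 1 − 1/A = 1 − 1/1.35 = 0.2593.
The known gain is 0.092.
g_cld = 0.2593 − 0.092 = 0.17.

0.17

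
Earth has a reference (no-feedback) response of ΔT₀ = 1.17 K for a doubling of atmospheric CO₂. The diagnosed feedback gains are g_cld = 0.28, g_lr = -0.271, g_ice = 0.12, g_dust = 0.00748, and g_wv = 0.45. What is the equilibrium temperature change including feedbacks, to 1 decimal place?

2.8 K

Total gain g = 0.28 − 0.271 + 0.12 + 0.00748 + 0.45 = 0.58648.
Amplification A = 1/(1 − 0.58648) = 2.418.
ΔT = 1.17 × 2.418 = 2.8 K.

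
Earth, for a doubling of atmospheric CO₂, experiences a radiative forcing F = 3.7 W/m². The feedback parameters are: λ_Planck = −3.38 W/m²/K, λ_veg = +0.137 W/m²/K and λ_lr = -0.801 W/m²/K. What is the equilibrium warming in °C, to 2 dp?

0.91 °C

Net feedback parameter λ = (−3.38) + (+0.137) + (-0.801) = -4.044 W/m²/K.
ΔT = −F/λ = −3.7/(-4.044) = 0.91 °C.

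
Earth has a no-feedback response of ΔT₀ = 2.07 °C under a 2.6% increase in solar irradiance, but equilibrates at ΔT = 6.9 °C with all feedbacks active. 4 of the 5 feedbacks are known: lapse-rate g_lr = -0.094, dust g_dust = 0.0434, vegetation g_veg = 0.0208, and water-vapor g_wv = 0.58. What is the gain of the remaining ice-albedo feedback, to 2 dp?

0.15

Amplification A = ΔT/ΔT₀ = 6.9/2.07 = 3.333.
Total gain g = 1 − 1/A = 1 − 1/3.333 = 0.7.
Known gains sum to -0.094 + 0.0434 + 0.0208 + 0.58 = 0.5502.
g_ice = 0.7 − 0.5502 = 0.15.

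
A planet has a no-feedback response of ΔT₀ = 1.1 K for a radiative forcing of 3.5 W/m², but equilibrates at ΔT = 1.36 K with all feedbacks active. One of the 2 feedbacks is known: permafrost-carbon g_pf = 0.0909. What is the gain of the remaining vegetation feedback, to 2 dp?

0.10

Amplification A = ΔT/ΔT₀ = 1.36/1.1 = 1.236.
Total gain g = 1 − 1/A = 1 − 1/1.236 = 0.1909.
The known gain is 0.0909.
g_veg = 0.1909 − 0.0909 = 0.10.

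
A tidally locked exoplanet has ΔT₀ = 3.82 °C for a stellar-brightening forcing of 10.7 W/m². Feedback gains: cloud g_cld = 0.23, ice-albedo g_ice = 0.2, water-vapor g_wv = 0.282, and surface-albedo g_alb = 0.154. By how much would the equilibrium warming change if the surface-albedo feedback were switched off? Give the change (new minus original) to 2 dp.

Original: g = 0.866, ΔT = 3.82/(1−0.866) = 28.5075 °C.
Without surface-albedo: g' = 0.712, ΔT' = 3.82/(1−0.712) = 13.2639 °C.
Change = 13.2639 − 28.5075 = -15.24 °C.

-15.24 °C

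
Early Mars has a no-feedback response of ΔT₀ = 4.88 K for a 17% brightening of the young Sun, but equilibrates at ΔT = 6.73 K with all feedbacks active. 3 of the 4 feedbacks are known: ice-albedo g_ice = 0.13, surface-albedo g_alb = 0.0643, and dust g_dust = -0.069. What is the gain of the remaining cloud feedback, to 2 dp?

0.15

Amplification A = ΔT/ΔT₀ = 6.73/4.88 = 1.379.
Total gain g = 1 − 1/A = 1 − 1/1.379 = 0.2748.
Known gains sum to 0.13 + 0.0643 − 0.069 = 0.1253.
g_cld = 0.2748 − 0.1253 = 0.15.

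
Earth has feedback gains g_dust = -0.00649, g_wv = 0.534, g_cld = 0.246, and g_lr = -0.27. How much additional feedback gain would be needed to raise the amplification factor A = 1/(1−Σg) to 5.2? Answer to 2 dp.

0.30

Current total gain = 0.50351.
Target gain for A = 5.2: g* = 1 − 1/5.2 = 0.8077.
Additional gain needed = 0.8077 − 0.50351 = 0.30.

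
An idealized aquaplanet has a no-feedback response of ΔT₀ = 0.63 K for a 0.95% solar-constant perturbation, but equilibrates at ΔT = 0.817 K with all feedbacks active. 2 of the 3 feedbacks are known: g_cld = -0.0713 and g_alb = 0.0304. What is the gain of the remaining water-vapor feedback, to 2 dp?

Amplification A = ΔT/ΔT₀ = 0.817/0.63 = 1.297.
Total gain g = 1 − 1/A = 1 − 1/1.297 = 0.229.
Known gains sum to -0.0713 + 0.0304 = -0.0409.
g_wv = 0.229 + 0.0409 = 0.27.

0.27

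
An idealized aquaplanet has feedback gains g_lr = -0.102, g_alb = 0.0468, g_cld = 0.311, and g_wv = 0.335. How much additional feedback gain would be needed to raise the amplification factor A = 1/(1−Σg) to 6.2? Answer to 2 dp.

0.25

Current total gain = 0.5908.
Target gain for A = 6.2: g* = 1 − 1/6.2 = 0.8387.
Additional gain needed = 0.8387 − 0.5908 = 0.25.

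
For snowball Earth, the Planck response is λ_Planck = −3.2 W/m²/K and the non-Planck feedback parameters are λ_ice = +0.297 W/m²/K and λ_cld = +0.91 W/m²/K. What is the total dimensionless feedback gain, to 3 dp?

0.377

Convert to gains: g_ice = 0.297/3.2 = 0.09281; g_cld = 0.91/3.2 = 0.2844.
Total gain g = 0.37721.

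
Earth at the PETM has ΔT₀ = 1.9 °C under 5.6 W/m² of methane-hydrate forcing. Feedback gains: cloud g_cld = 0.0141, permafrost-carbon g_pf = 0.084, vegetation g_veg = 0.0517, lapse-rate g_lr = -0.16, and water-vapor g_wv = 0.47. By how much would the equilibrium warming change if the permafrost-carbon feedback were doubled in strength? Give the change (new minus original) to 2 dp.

Original: g = 0.4598, ΔT = 1.9/(1−0.4598) = 3.5172 °C.
With doubled permafrost-carbon: g' = 0.5438, ΔT' = 1.9/(1−0.5438) = 4.1648 °C.
Change = 4.1648 − 3.5172 = 0.65 °C.

0.65 °C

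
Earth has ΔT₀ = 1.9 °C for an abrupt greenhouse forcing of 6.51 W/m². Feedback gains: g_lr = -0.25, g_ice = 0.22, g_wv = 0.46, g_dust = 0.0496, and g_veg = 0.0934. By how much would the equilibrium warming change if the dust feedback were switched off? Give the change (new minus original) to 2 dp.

Original: g = 0.573, ΔT = 1.9/(1−0.573) = 4.4496 °C.
Without dust: g' = 0.5234, ΔT' = 1.9/(1−0.5234) = 3.9866 °C.
Change = 3.9866 − 4.4496 = -0.46 °C.

-0.46 °C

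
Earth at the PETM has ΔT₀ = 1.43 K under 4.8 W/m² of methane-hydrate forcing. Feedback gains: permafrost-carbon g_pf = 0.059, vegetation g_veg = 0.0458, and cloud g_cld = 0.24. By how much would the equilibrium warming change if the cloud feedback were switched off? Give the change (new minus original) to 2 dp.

-0.59 K

Original: g = 0.3448, ΔT = 1.43/(1−0.3448) = 2.1825 K.
Without cloud: g' = 0.1048, ΔT' = 1.43/(1−0.1048) = 1.5974 K.
Change = 1.5974 − 2.1825 = -0.59 K.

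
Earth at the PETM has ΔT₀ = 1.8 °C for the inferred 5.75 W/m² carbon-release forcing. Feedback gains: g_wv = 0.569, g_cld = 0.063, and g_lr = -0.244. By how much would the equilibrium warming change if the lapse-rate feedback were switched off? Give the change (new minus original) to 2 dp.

1.95 °C

Original: g = 0.388, ΔT = 1.8/(1−0.388) = 2.9412 °C.
Without lapse-rate: g' = 0.632, ΔT' = 1.8/(1−0.632) = 4.8913 °C.
Change = 4.8913 − 2.9412 = 1.95 °C.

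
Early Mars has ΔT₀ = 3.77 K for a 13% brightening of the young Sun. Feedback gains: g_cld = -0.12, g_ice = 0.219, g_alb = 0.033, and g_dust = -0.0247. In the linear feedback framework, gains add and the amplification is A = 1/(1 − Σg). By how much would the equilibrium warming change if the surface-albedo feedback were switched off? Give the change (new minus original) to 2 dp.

Original: g = 0.1073, ΔT = 3.77/(1−0.1073) = 4.2231 K.
Without surface-albedo: g' = 0.0743, ΔT' = 3.77/(1−0.0743) = 4.0726 K.
Change = 4.0726 − 4.2231 = -0.15 K.

-0.15 K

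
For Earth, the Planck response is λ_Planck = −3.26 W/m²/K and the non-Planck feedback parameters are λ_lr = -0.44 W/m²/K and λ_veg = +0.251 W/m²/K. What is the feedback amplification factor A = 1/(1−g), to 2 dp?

Convert to gains: g_lr = -0.44/3.26 = -0.135; g_veg = 0.251/3.26 = 0.07699.
Total gain g = -0.05801.
A = 1/(1 + 0.05801) = 0.95.

0.95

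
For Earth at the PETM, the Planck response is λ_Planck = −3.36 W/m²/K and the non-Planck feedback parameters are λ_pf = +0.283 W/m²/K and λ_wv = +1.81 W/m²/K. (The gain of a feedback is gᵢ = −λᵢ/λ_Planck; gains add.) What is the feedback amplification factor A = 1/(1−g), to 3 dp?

Convert to gains: g_pf = 0.283/3.36 = 0.08423; g_wv = 1.81/3.36 = 0.5387.
Total gain g = 0.62293.
A = 1/(1 − 0.62293) = 2.652.

2.652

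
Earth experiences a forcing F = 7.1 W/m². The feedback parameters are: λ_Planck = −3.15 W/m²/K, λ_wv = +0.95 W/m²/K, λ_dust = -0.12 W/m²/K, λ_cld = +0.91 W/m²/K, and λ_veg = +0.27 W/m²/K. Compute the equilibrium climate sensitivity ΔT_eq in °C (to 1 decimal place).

Net feedback parameter λ = (−3.15) + (+0.95) + (-0.12) + (+0.91) + (+0.27) = -1.14 W/m²/K.
ΔT = −F/λ = −7.1/(-1.14) = 6.2 °C.

6.2 °C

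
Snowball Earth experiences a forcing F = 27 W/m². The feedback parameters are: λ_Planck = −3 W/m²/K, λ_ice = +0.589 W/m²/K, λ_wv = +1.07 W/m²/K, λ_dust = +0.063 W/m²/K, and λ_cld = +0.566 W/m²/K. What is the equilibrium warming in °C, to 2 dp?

37.92 °C

Net feedback parameter λ = (−3) + (+0.589) + (+1.07) + (+0.063) + (+0.566) = -0.712 W/m²/K.
ΔT = −F/λ = −27/(-0.712) = 37.92 °C.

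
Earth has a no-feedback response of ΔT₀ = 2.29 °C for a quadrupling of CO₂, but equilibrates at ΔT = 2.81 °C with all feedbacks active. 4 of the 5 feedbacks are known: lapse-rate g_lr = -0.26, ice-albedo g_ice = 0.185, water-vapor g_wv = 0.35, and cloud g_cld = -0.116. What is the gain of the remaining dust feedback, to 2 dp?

Amplification A = ΔT/ΔT₀ = 2.81/2.29 = 1.227.
Total gain g = 1 − 1/A = 1 − 1/1.227 = 0.185.
Known gains sum to -0.26 + 0.185 + 0.35 − 0.116 = 0.159.
g_dust = 0.185 − 0.159 = 0.03.

0.03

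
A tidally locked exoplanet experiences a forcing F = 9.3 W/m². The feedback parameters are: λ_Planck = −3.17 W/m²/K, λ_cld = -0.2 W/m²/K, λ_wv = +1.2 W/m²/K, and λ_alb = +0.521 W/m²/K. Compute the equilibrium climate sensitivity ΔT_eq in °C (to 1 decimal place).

5.6 °C

Net feedback parameter λ = (−3.17) + (-0.2) + (+1.2) + (+0.521) = -1.649 W/m²/K.
ΔT = −F/λ = −9.3/(-1.649) = 5.6 °C.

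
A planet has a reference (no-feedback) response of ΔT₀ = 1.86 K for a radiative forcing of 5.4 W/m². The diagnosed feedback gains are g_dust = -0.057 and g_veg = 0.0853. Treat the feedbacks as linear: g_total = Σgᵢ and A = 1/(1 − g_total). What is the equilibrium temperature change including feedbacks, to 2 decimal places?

1.91 K

Total gain g = -0.057 + 0.0853 = 0.0283.
Amplification A = 1/(1 − 0.0283) = 1.029.
ΔT = 1.86 × 1.029 = 1.91 K.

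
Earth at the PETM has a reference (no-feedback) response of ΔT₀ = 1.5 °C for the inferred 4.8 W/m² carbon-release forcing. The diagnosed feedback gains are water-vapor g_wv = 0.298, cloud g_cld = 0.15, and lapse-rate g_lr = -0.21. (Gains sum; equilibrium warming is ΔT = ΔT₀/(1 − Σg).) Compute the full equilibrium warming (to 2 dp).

Total gain g = 0.298 + 0.15 − 0.21 = 0.238.
Amplification A = 1/(1 − 0.238) = 1.312.
ΔT = 1.5 × 1.312 = 1.97 °C.

1.97 °C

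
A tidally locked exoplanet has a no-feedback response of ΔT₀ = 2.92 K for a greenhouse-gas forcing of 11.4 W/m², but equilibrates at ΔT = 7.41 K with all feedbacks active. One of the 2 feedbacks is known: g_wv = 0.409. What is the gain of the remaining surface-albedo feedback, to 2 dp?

0.20

Amplification A = ΔT/ΔT₀ = 7.41/2.92 = 2.538.
Total gain g = 1 − 1/A = 1 − 1/2.538 = 0.606.
The known gain is 0.409.
g_alb = 0.606 − 0.409 = 0.20.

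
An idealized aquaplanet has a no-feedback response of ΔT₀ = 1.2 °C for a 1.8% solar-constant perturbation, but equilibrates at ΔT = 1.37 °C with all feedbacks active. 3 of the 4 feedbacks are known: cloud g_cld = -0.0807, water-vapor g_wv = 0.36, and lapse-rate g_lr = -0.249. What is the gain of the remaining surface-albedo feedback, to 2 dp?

0.09

Amplification A = ΔT/ΔT₀ = 1.37/1.2 = 1.142.
Total gain g = 1 − 1/A = 1 − 1/1.142 = 0.1243.
Known gains sum to -0.0807 + 0.36 − 0.249 = 0.0303.
g_alb = 0.1243 − 0.0303 = 0.09.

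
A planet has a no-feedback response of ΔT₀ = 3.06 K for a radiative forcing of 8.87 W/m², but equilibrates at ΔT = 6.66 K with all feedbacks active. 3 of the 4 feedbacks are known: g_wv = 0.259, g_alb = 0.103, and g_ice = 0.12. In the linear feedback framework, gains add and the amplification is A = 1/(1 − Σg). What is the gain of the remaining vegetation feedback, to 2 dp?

0.06

Amplification A = ΔT/ΔT₀ = 6.66/3.06 = 2.176.
Total gain g = 1 − 1/A = 1 − 1/2.176 = 0.5404.
Known gains sum to 0.259 + 0.103 + 0.12 = 0.482.
g_veg = 0.5404 − 0.482 = 0.06.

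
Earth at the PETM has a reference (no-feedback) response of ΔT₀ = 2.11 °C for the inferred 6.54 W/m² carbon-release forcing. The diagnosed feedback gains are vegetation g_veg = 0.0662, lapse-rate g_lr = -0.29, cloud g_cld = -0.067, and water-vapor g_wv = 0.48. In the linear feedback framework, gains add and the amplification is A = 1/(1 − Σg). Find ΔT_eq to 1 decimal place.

Total gain g = 0.0662 − 0.29 − 0.067 + 0.48 = 0.1892.
Amplification A = 1/(1 − 0.1892) = 1.233.
ΔT = 2.11 × 1.233 = 2.6 °C.

2.6 °C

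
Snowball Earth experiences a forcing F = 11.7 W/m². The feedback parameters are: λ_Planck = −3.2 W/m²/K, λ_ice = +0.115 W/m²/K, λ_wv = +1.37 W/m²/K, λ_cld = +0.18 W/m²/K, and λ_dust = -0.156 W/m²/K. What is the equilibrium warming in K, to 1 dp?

6.9 K

Net feedback parameter λ = (−3.2) + (+0.115) + (+1.37) + (+0.18) + (-0.156) = -1.691 W/m²/K.
ΔT = −F/λ = −11.7/(-1.691) = 6.9 K.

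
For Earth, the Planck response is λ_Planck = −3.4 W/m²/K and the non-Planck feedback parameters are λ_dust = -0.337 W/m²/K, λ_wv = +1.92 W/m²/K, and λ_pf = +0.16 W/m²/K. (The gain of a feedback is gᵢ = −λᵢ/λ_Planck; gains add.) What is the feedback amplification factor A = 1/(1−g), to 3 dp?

Convert to gains: g_dust = -0.337/3.4 = -0.09912; g_wv = 1.92/3.4 = 0.5647; g_pf = 0.16/3.4 = 0.04706.
Total gain g = 0.51264.
A = 1/(1 − 0.51264) = 2.052.

2.052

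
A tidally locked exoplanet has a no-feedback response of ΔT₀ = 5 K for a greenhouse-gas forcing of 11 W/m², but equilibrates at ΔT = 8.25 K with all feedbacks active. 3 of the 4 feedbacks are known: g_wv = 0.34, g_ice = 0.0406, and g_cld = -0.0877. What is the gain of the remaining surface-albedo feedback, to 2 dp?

0.10

Amplification A = ΔT/ΔT₀ = 8.25/5 = 1.65.
Total gain g = 1 − 1/A = 1 − 1/1.65 = 0.3939.
Known gains sum to 0.34 + 0.0406 − 0.0877 = 0.2929.
g_alb = 0.3939 − 0.2929 = 0.10.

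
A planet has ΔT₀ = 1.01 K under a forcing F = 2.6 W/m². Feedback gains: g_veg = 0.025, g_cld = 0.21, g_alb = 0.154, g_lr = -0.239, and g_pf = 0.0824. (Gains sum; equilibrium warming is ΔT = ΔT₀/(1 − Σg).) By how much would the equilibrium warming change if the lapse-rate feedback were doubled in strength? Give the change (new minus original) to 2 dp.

-0.31 K

Original: g = 0.2324, ΔT = 1.01/(1−0.2324) = 1.3158 K.
With doubled lapse-rate: g' = -0.0066, ΔT' = 1.01/(1+0.0066) = 1.0034 K.
Change = 1.0034 − 1.3158 = -0.31 K.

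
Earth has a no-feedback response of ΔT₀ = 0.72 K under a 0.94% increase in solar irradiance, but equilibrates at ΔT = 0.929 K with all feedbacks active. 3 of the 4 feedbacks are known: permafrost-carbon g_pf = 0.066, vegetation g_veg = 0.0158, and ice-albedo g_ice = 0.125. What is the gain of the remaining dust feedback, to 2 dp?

0.02

Amplification A = ΔT/ΔT₀ = 0.929/0.72 = 1.29.
Total gain g = 1 − 1/A = 1 − 1/1.29 = 0.2248.
Known gains sum to 0.066 + 0.0158 + 0.125 = 0.2068.
g_dust = 0.2248 − 0.2068 = 0.02.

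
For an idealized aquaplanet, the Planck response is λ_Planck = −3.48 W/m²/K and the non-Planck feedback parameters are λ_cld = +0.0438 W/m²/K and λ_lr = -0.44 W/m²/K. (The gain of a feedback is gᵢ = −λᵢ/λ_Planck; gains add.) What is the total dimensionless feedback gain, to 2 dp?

-0.11

Convert to gains: g_cld = 0.0438/3.48 = 0.01259; g_lr = -0.44/3.48 = -0.1264.
Total gain g = -0.11381.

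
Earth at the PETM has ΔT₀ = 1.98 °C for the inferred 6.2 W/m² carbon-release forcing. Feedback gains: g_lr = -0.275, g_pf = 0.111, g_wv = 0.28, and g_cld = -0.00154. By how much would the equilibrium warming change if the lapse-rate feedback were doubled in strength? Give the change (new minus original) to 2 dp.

-0.53 °C

Original: g = 0.11446, ΔT = 1.98/(1−0.11446) = 2.2359 °C.
With doubled lapse-rate: g' = -0.16054, ΔT' = 1.98/(1+0.16054) = 1.7061 °C.
Change = 1.7061 − 2.2359 = -0.53 °C.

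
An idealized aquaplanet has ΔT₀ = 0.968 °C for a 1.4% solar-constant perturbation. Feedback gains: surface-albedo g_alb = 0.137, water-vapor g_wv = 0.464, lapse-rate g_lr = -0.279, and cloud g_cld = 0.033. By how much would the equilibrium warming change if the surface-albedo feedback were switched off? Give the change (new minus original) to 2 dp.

-0.26 °C

Original: g = 0.355, ΔT = 0.968/(1−0.355) = 1.5008 °C.
Without surface-albedo: g' = 0.218, ΔT' = 0.968/(1−0.218) = 1.2379 °C.
Change = 1.2379 − 1.5008 = -0.26 °C.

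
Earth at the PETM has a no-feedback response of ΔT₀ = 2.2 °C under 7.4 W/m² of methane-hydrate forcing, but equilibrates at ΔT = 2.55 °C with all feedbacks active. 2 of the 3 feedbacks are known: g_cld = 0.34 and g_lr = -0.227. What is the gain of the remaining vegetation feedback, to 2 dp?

Amplification A = ΔT/ΔT₀ = 2.55/2.2 = 1.159.
Total gain g = 1 − 1/A = 1 − 1/1.159 = 0.1372.
Known gains sum to 0.34 − 0.227 = 0.113.
g_veg = 0.1372 − 0.113 = 0.02.

0.02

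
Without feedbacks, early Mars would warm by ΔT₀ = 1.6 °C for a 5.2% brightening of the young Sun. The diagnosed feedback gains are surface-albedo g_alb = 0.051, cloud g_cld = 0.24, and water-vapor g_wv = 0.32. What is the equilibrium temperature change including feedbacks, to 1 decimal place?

4.1 °C

Total gain g = 0.051 + 0.24 + 0.32 = 0.611.
Amplification A = 1/(1 − 0.611) = 2.571.
ΔT = 1.6 × 2.571 = 4.1 °C.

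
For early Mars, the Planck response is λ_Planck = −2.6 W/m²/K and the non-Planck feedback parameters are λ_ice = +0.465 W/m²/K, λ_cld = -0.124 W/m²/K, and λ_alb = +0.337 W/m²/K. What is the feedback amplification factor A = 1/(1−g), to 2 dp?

1.35

Convert to gains: g_ice = 0.465/2.6 = 0.1788; g_cld = -0.124/2.6 = -0.04769; g_alb = 0.337/2.6 = 0.1296.
Total gain g = 0.26071.
A = 1/(1 − 0.26071) = 1.35.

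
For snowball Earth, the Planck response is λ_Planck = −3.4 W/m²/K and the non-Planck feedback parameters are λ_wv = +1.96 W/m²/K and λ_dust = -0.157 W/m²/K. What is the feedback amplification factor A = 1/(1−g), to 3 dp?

2.129

Convert to gains: g_wv = 1.96/3.4 = 0.5765; g_dust = -0.157/3.4 = -0.04618.
Total gain g = 0.53032.
A = 1/(1 − 0.53032) = 2.129.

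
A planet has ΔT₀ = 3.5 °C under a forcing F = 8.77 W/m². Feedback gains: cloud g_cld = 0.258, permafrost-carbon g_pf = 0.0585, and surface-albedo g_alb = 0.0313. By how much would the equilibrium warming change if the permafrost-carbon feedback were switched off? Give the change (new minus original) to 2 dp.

-0.44 °C

Original: g = 0.3478, ΔT = 3.5/(1−0.3478) = 5.3665 °C.
Without permafrost-carbon: g' = 0.2893, ΔT' = 3.5/(1−0.2893) = 4.9247 °C.
Change = 4.9247 − 5.3665 = -0.44 °C.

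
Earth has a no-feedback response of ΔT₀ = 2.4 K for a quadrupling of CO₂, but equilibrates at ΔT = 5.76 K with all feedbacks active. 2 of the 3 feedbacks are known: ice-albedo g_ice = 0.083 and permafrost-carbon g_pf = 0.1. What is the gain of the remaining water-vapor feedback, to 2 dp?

0.40

Amplification A = ΔT/ΔT₀ = 5.76/2.4 = 2.4.
Total gain g = 1 − 1/A = 1 − 1/2.4 = 0.5833.
Known gains sum to 0.083 + 0.1 = 0.183.
g_wv = 0.5833 − 0.183 = 0.40.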